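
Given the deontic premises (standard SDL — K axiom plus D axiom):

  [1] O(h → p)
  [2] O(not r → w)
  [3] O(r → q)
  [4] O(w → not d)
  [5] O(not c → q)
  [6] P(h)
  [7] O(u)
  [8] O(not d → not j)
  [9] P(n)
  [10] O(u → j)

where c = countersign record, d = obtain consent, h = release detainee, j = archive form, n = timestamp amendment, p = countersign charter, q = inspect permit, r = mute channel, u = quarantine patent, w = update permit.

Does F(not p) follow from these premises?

Premise 1 is O(h → p), but O(h) is not derivable from the premises (the permission P(h) asserts only not O(not h), not O(h)), so it does not yield O(p).
No other premise forces O(p). An ideal world satisfying every premise can still have not p true, so F(not p) is not derivable.

No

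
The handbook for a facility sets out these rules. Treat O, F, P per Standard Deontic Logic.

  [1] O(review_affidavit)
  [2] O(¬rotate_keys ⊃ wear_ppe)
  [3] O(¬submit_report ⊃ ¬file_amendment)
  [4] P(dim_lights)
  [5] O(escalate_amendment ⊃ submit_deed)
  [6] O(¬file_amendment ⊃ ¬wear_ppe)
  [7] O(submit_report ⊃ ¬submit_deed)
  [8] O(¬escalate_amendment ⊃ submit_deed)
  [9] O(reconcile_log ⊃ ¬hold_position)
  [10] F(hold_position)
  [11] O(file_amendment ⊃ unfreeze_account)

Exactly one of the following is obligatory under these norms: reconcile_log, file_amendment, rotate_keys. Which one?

rotate_keys

Premises 5 and 8 cover both cases: O(escalate_amendment ⊃ submit_deed) and O(¬escalate_amendment ⊃ submit_deed). Since escalate_amendment ∨ ¬escalate_amendment is a tautology, O(submit_deed) follows.
Premise 7 is O(submit_report ⊃ ¬submit_deed); contrapositively O(submit_deed ⊃ ¬submit_report). Since O(submit_deed) holds, K gives O(¬submit_report).
From O(¬submit_report) and premise 3, O(¬submit_report ⊃ ¬file_amendment), we obtain O(¬file_amendment).
Premise 6 is O(¬file_amendment ⊃ ¬wear_ppe); since O(¬file_amendment), deontic closure gives O(¬wear_ppe).
The contrapositive of premise 2 (O(¬rotate_keys ⊃ wear_ppe)) is O(¬wear_ppe ⊃ rotate_keys), and O(¬wear_ppe) is already established, so O(rotate_keys).
So O(rotate_keys) holds — rotate_keys is obligatory. None of the other listed options is made obligatory by any chain of premises.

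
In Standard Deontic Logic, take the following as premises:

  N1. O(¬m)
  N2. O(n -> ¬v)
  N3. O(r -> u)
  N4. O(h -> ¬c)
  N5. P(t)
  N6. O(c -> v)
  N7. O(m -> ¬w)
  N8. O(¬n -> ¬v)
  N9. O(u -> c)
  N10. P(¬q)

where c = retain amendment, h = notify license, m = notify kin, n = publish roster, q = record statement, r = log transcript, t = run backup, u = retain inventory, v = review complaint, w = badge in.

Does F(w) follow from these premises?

Premise 7 is O(m -> ¬w), but O(m) is not derivable from the premises, so it does not yield O(¬w).
No other premise forces O(¬w). An ideal world satisfying every premise can still have w true, so F(w) is not derivable.

No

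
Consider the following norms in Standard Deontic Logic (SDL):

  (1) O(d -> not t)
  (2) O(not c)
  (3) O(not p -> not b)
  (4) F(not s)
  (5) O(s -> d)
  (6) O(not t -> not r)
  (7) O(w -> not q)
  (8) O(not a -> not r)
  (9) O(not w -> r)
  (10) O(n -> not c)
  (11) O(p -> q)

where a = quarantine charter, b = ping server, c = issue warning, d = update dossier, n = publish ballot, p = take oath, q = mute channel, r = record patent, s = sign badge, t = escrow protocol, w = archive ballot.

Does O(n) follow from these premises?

Premise 10 is O(n -> not c); even if O(not c) held, inferring O(n) would be affirming the consequent — invalid.
No other premise forces O(n). An ideal world satisfying every premise can still have n false, so O(n) is not derivable.

No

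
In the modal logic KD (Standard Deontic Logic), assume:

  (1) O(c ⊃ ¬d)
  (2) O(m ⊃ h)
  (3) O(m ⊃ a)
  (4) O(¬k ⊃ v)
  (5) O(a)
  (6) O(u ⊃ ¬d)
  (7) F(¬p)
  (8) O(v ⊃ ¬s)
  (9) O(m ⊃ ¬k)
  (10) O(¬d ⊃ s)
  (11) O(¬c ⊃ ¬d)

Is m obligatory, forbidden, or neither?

Premises 11 and 1 cover both cases: O(¬c ⊃ ¬d) and O(c ⊃ ¬d). Since ¬c ∨ c is a tautology, O(¬d) follows.
Applying K to premise 10 (O(¬d ⊃ s)) and O(¬d) yields O(s).
Premise 8, O(v ⊃ ¬s), contraposes to O(s ⊃ ¬v); with O(s) we get O(¬v).
Premise 4, O(¬k ⊃ v), contraposes to O(¬v ⊃ k); with O(¬v) we get O(k).
Premise 9 is O(m ⊃ ¬k); contrapositively O(k ⊃ ¬m). Since O(k) holds, K gives O(¬m).
Premises 2, 3, 5, 6, 7 do not contribute to this derivation.
Thus O(¬m), which is F(m): m is forbidden.

Forbidden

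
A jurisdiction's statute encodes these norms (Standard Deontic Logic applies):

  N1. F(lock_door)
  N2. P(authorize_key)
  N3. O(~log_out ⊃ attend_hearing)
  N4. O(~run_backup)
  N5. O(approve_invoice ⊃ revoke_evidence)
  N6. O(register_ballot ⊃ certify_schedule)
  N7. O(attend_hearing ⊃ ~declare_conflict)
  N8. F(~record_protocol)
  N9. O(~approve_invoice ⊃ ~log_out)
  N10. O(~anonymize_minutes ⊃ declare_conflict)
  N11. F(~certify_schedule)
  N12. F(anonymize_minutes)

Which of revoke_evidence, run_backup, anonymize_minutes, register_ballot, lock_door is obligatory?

revoke_evidence

Premise 12, F(anonymize_minutes), is equivalent to O(~anonymize_minutes).
Premise 10 is O(~anonymize_minutes ⊃ declare_conflict); since O(~anonymize_minutes), deontic closure gives O(declare_conflict).
Premise 7, O(attend_hearing ⊃ ~declare_conflict), contraposes to O(declare_conflict ⊃ ~attend_hearing); with O(declare_conflict) we get O(~attend_hearing).
The contrapositive of premise 3 (O(~log_out ⊃ attend_hearing)) is O(~attend_hearing ⊃ log_out), and O(~attend_hearing) is already established, so O(log_out).
Premise 9, O(~approve_invoice ⊃ ~log_out), contraposes to O(log_out ⊃ approve_invoice); with O(log_out) we get O(approve_invoice).
Premise 5 is O(approve_invoice ⊃ revoke_evidence); since O(approve_invoice), deontic closure gives O(revoke_evidence).
So O(revoke_evidence) holds — revoke_evidence is obligatory. None of the other listed options is made obligatory by any chain of premises.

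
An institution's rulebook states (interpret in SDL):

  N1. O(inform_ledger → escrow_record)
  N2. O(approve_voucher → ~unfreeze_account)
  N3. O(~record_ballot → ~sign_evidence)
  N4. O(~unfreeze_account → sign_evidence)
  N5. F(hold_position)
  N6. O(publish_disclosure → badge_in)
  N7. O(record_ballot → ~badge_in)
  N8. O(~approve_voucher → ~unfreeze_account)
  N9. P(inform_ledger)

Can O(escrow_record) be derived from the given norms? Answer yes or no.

Premise 1 is O(inform_ledger → escrow_record), but O(inform_ledger) is not derivable from the premises (the permission P(inform_ledger) asserts only ~O(~inform_ledger), not O(inform_ledger)), so it does not yield O(escrow_record).
No other premise forces O(escrow_record). An ideal world satisfying every premise can still have escrow_record false, so O(escrow_record) is not derivable.

No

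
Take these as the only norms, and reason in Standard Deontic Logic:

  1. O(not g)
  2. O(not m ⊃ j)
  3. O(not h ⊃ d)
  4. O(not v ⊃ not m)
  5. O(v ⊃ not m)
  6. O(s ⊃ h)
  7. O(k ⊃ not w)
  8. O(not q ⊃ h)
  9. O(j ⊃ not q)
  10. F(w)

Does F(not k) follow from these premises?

Premise 7 is O(k ⊃ not w); even if O(not w) held, inferring O(k) would be affirming the consequent — invalid.
No other premise forces O(k). An ideal world satisfying every premise can still have not k true, so F(not k) is not derivable.

No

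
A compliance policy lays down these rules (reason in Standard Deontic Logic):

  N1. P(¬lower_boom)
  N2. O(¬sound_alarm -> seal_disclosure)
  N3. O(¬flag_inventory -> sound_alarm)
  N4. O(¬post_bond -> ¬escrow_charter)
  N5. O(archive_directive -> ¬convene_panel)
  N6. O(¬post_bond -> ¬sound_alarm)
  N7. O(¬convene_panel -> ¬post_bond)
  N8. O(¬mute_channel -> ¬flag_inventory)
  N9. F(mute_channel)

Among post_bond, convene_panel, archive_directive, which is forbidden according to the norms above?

Premise 9 is F(mute_channel), i.e. O(¬mute_channel).
Applying K to premise 8 (O(¬mute_channel -> ¬flag_inventory)) and O(¬mute_channel) yields O(¬flag_inventory).
Applying K to premise 3 (O(¬flag_inventory -> sound_alarm)) and O(¬flag_inventory) yields O(sound_alarm).
The contrapositive of premise 6 (O(¬post_bond -> ¬sound_alarm)) is O(sound_alarm -> post_bond), and O(sound_alarm) is already established, so O(post_bond).
The contrapositive of premise 7 (O(¬convene_panel -> ¬post_bond)) is O(post_bond -> convene_panel), and O(post_bond) is already established, so O(convene_panel).
Premise 5 is O(archive_directive -> ¬convene_panel); contrapositively O(convene_panel -> ¬archive_directive). Since O(convene_panel) holds, K gives O(¬archive_directive).
So O(¬archive_directive) holds, i.e. archive_directive is forbidden. None of the other listed options is forbidden under the premises.

archive_directive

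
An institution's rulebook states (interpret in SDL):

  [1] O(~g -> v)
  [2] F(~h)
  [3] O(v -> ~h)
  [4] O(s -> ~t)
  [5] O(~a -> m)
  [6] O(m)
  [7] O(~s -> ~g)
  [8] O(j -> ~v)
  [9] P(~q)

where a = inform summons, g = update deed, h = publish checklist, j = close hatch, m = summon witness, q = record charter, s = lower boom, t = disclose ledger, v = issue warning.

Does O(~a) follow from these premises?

No

Premise 5 is O(~a -> m); even if O(m) held, inferring O(~a) would be affirming the consequent — invalid.
No other premise forces O(~a). An ideal world satisfying every premise can still have ~a false, so O(~a) is not derivable.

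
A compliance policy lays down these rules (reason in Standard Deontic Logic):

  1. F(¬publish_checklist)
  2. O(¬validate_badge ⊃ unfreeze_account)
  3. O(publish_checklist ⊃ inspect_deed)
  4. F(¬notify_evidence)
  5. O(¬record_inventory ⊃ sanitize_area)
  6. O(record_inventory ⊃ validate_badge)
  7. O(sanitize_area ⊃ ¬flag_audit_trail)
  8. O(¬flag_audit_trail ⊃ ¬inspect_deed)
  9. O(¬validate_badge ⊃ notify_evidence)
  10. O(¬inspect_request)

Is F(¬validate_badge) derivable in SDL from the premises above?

Yes

Premise 1, F(¬publish_checklist), is equivalent to O(publish_checklist).
From O(publish_checklist) and premise 3, O(publish_checklist ⊃ inspect_deed), we obtain O(inspect_deed).
Premise 8, O(¬flag_audit_trail ⊃ ¬inspect_deed), contraposes to O(inspect_deed ⊃ flag_audit_trail); with O(inspect_deed) we get O(flag_audit_trail).
The contrapositive of premise 7 (O(sanitize_area ⊃ ¬flag_audit_trail)) is O(flag_audit_trail ⊃ ¬sanitize_area), and O(flag_audit_trail) is already established, so O(¬sanitize_area).
Premise 5, O(¬record_inventory ⊃ sanitize_area), contraposes to O(¬sanitize_area ⊃ record_inventory); with O(¬sanitize_area) we get O(record_inventory).
From O(record_inventory) and premise 6, O(record_inventory ⊃ validate_badge), we obtain O(validate_badge).
Premises 2, 4, 9, 10 do not contribute to this derivation.
So O(validate_badge) holds, i.e. F(¬validate_badge). The claim follows.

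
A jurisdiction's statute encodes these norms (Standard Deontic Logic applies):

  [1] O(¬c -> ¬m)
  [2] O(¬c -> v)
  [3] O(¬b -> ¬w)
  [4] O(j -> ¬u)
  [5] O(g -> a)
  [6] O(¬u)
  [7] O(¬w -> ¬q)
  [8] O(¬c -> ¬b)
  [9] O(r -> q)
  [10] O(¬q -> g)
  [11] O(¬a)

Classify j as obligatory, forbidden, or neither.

Premise 4 is O(j -> ¬u); even if O(¬u) held, inferring O(j) would be affirming the consequent — invalid.
No premise or chain of K-axiom applications forces O(j), and none forces O(¬j). So j is neither obligatory nor forbidden under these norms.

Neither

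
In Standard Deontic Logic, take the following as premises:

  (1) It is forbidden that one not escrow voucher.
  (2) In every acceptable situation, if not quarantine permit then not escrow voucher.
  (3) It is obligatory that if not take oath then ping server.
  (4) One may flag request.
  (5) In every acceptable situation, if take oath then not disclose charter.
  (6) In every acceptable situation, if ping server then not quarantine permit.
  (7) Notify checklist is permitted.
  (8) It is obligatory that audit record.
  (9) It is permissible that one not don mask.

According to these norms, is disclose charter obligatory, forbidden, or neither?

Forbidden

F(¬escrow_voucher) at premise 1 means O(escrow_voucher).
The contrapositive of premise 2 (O(¬quarantine_permit → ¬escrow_voucher)) is O(escrow_voucher → quarantine_permit), and O(escrow_voucher) is already established, so O(quarantine_permit).
The contrapositive of premise 6 (O(ping_server → ¬quarantine_permit)) is O(quarantine_permit → ¬ping_server), and O(quarantine_permit) is already established, so O(¬ping_server).
Premise 3 is O(¬take_oath → ping_server); contrapositively O(¬ping_server → take_oath). Since O(¬ping_server) holds, K gives O(take_oath).
With premise 5, O(take_oath → ¬disclose_charter), the K-axiom yields O(¬disclose_charter).
Premises 4, 7, 8, 9 do not contribute to this derivation.
Thus O(¬disclose_charter), which is F(disclose_charter): disclose_charter is forbidden.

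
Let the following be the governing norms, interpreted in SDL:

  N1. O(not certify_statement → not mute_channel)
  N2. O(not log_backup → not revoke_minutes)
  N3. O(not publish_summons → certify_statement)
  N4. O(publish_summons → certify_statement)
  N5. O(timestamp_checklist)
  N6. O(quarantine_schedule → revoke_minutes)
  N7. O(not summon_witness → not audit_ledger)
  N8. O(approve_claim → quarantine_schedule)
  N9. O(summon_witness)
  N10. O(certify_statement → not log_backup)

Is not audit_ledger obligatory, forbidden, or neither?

Neither

Premise 7 is O(not summon_witness → not audit_ledger), but O(not summon_witness) is not derivable from the premises, so it does not yield O(not audit_ledger).
No premise or chain of K-axiom applications forces O(not audit_ledger), and none forces O(audit_ledger). So not audit_ledger is neither obligatory nor forbidden under these norms.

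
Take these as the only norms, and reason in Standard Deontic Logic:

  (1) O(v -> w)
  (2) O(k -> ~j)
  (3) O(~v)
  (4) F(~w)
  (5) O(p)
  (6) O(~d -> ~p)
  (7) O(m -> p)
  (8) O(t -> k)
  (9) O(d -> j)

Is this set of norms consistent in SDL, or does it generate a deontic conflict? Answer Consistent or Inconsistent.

Consistent

Premise 1 is O(v -> w); even if O(w) held, inferring O(v) would be affirming the consequent — invalid.
So O(v) is not derivable, and the apparent clash with O(~v) does not arise.
A world satisfying every obligation exists (e.g. d=true, j=true, k=false, m=false, p=true, t=false, v=false, w=true); no atom is both obligatory and forbidden, so the set is consistent.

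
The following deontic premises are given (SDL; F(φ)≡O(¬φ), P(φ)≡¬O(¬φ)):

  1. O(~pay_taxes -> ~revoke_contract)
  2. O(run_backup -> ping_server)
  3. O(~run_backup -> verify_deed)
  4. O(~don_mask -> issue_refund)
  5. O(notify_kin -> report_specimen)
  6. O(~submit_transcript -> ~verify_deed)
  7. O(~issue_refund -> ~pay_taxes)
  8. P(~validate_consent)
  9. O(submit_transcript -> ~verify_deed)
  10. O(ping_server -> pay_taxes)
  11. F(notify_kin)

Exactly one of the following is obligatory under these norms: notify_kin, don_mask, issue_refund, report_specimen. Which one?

Premises 9 and 6 cover both cases: O(submit_transcript -> ~verify_deed) and O(~submit_transcript -> ~verify_deed). Since submit_transcript ∨ ~submit_transcript is a tautology, O(~verify_deed) follows.
Premise 3 is O(~run_backup -> verify_deed); contrapositively O(~verify_deed -> run_backup). Since O(~verify_deed) holds, K gives O(run_backup).
Applying K to premise 2 (O(run_backup -> ping_server)) and O(run_backup) yields O(ping_server).
From O(ping_server) and premise 10, O(ping_server -> pay_taxes), we obtain O(pay_taxes).
The contrapositive of premise 7 (O(~issue_refund -> ~pay_taxes)) is O(pay_taxes -> issue_refund), and O(pay_taxes) is already established, so O(issue_refund).
So O(issue_refund) holds — issue_refund is obligatory. None of the other listed options is made obligatory by any chain of premises.

issue_refund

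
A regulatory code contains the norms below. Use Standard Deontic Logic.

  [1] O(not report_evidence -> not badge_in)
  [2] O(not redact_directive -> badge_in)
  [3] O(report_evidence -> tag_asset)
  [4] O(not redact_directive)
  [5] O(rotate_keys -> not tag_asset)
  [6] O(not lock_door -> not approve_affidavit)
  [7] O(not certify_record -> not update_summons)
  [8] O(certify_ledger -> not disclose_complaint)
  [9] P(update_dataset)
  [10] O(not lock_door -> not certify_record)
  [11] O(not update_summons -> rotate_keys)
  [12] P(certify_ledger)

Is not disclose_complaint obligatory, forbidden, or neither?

Neither

Premise 8 is O(certify_ledger -> not disclose_complaint), but O(certify_ledger) is not derivable from the premises (the permission P(certify_ledger) asserts only not O(not certify_ledger), not O(certify_ledger)), so it does not yield O(not disclose_complaint).
No premise or chain of K-axiom applications forces O(not disclose_complaint), and none forces O(disclose_complaint). So not disclose_complaint is neither obligatory nor forbidden under these norms.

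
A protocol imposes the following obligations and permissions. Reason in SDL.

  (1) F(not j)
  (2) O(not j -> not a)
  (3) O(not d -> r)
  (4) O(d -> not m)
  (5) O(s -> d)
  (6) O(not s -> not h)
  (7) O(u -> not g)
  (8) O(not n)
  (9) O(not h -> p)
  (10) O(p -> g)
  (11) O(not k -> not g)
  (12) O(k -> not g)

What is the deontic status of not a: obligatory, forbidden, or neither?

Neither

Premise 2 is O(not j -> not a), but O(not j) is not derivable from the premises, so it does not yield O(not a).
No premise or chain of K-axiom applications forces O(not a), and none forces O(a). So not a is neither obligatory nor forbidden under these norms.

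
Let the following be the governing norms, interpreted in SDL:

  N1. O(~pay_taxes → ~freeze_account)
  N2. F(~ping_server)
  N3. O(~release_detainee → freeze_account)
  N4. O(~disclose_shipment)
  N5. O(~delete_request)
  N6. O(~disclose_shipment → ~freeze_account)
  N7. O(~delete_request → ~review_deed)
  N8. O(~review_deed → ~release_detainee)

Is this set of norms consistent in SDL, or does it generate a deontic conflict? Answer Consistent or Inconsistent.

Inconsistent

From premise 4 we have O(~disclose_shipment).
From O(~disclose_shipment) and premise 6, O(~disclose_shipment → ~freeze_account), we obtain O(~freeze_account).
The contrapositive of premise 3 (O(~release_detainee → freeze_account)) is O(~freeze_account → release_detainee), and O(~freeze_account) is already established, so O(release_detainee).
The contrapositive of premise 8 (O(~review_deed → ~release_detainee)) is O(release_detainee → review_deed), and O(release_detainee) is already established, so O(review_deed).
Premise 7 is O(~delete_request → ~review_deed); contrapositively O(review_deed → delete_request). Since O(review_deed) holds, K gives O(delete_request).
However, premise 5 gives O(~delete_request).
We now have both O(delete_request) and O(~delete_request) — delete_request is simultaneously obligatory and forbidden, violating the D-axiom.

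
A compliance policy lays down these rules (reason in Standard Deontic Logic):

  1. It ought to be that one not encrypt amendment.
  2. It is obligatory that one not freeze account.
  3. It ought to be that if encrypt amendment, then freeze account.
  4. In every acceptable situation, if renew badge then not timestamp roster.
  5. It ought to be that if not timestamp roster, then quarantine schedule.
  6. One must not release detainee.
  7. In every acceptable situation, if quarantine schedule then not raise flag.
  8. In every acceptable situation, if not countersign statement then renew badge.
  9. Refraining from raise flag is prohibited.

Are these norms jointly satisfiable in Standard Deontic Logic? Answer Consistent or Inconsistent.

Premise 3 is O(encrypt_amendment → freeze_account), but O(encrypt_amendment) is not derivable from the premises, so it does not yield O(freeze_account).
So O(freeze_account) is not derivable, and the apparent clash with O(¬freeze_account) does not arise.
A world satisfying every obligation exists (e.g. countersign_statement=true, encrypt_amendment=false, freeze_account=false, quarantine_schedule=false, raise_flag=true, release_detainee=false, renew_badge=false, timestamp_roster=true); no atom is both obligatory and forbidden, so the set is consistent.

Consistent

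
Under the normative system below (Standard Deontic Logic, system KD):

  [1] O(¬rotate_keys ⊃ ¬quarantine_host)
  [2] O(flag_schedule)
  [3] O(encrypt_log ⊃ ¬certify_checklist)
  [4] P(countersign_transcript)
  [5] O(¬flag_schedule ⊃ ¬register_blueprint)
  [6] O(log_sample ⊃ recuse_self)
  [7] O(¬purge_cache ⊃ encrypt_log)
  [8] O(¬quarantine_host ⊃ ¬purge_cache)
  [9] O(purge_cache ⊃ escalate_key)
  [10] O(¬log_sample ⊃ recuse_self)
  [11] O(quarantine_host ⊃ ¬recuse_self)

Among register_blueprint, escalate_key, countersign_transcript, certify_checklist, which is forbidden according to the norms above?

certify_checklist

By case analysis on ¬log_sample: premise 10 gives O(¬log_sample ⊃ recuse_self) and premise 6 gives O(log_sample ⊃ recuse_self), so O(recuse_self) either way.
Premise 11, O(quarantine_host ⊃ ¬recuse_self), contraposes to O(recuse_self ⊃ ¬quarantine_host); with O(recuse_self) we get O(¬quarantine_host).
Applying K to premise 8 (O(¬quarantine_host ⊃ ¬purge_cache)) and O(¬quarantine_host) yields O(¬purge_cache).
Applying K to premise 7 (O(¬purge_cache ⊃ encrypt_log)) and O(¬purge_cache) yields O(encrypt_log).
Applying K to premise 3 (O(encrypt_log ⊃ ¬certify_checklist)) and O(encrypt_log) yields O(¬certify_checklist).
So O(¬certify_checklist) holds, i.e. certify_checklist is forbidden. None of the other listed options is forbidden under the premises.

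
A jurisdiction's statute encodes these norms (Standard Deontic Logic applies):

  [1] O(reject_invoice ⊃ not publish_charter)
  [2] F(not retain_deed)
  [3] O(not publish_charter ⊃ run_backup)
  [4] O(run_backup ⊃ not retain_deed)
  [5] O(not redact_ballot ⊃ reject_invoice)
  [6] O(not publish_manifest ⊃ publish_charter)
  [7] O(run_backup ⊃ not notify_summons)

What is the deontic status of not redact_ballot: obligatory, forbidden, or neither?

Forbidden

Premise 2, F(not retain_deed), is equivalent to O(retain_deed).
Premise 4, O(run_backup ⊃ not retain_deed), contraposes to O(retain_deed ⊃ not run_backup); with O(retain_deed) we get O(not run_backup).
Premise 3 is O(not publish_charter ⊃ run_backup); contrapositively O(not run_backup ⊃ publish_charter). Since O(not run_backup) holds, K gives O(publish_charter).
Premise 1, O(reject_invoice ⊃ not publish_charter), contraposes to O(publish_charter ⊃ not reject_invoice); with O(publish_charter) we get O(not reject_invoice).
The contrapositive of premise 5 (O(not redact_ballot ⊃ reject_invoice)) is O(not reject_invoice ⊃ redact_ballot), and O(not reject_invoice) is already established, so O(redact_ballot).
Premises 6, 7 do not contribute to this derivation.
Thus O(redact_ballot), which is F(not redact_ballot): not redact_ballot is forbidden.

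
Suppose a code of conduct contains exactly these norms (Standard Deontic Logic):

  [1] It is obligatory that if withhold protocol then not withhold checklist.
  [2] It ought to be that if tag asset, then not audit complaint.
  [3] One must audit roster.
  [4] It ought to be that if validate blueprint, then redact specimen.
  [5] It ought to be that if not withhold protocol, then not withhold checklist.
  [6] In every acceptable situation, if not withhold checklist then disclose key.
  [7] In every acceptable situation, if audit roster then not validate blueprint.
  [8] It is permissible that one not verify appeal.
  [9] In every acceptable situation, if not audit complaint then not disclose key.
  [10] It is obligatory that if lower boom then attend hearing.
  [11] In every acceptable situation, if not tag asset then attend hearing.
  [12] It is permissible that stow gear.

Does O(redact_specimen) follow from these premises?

No

Premise 4 is O(validate_blueprint → redact_specimen), but O(validate_blueprint) is not derivable from the premises, so it does not yield O(redact_specimen).
No other premise forces O(redact_specimen). An ideal world satisfying every premise can still have redact_specimen false, so O(redact_specimen) is not derivable.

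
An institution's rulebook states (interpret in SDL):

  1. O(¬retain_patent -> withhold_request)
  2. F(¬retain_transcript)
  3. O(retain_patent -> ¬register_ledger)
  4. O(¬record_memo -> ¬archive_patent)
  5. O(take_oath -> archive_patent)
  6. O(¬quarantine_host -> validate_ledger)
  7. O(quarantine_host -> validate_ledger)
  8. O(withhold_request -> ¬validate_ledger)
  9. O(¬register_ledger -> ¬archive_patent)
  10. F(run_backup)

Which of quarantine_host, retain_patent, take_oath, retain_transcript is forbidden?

Premises 6 and 7 cover both cases: O(¬quarantine_host -> validate_ledger) and O(quarantine_host -> validate_ledger). Since ¬quarantine_host ∨ quarantine_host is a tautology, O(validate_ledger) follows.
Premise 8 is O(withhold_request -> ¬validate_ledger); contrapositively O(validate_ledger -> ¬withhold_request). Since O(validate_ledger) holds, K gives O(¬withhold_request).
Premise 1 is O(¬retain_patent -> withhold_request); contrapositively O(¬withhold_request -> retain_patent). Since O(¬withhold_request) holds, K gives O(retain_patent).
Applying K to premise 3 (O(retain_patent -> ¬register_ledger)) and O(retain_patent) yields O(¬register_ledger).
Applying K to premise 9 (O(¬register_ledger -> ¬archive_patent)) and O(¬register_ledger) yields O(¬archive_patent).
Premise 5, O(take_oath -> archive_patent), contraposes to O(¬archive_patent -> ¬take_oath); with O(¬archive_patent) we get O(¬take_oath).
So O(¬take_oath) holds, i.e. take_oath is forbidden. None of the other listed options is forbidden under the premises.

take_oath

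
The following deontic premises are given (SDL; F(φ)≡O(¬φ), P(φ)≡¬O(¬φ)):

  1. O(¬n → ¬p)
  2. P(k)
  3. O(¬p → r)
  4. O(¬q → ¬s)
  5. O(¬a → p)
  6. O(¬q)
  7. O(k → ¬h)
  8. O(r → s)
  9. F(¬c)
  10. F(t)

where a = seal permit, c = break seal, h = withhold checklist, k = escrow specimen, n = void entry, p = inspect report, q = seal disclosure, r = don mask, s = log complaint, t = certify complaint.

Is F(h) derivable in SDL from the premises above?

No

Premise 7 is O(k → ¬h), but O(k) is not derivable from the premises (the permission P(k) asserts only ¬O(¬k), not O(k)), so it does not yield O(¬h).
No other premise forces O(¬h). An ideal world satisfying every premise can still have h true, so F(h) is not derivable.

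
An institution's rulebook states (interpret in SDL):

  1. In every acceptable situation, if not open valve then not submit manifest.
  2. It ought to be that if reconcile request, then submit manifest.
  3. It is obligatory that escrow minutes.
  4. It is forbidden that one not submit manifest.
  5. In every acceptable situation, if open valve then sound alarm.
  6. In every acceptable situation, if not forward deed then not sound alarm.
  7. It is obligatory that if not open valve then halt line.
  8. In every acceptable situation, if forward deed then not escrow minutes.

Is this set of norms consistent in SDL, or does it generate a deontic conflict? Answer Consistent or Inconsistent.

Premise 4 is F(¬submit_manifest), i.e. O(submit_manifest).
Premise 1 is O(¬open_valve → ¬submit_manifest); contrapositively O(submit_manifest → open_valve). Since O(submit_manifest) holds, K gives O(open_valve).
With premise 5, O(open_valve → sound_alarm), the K-axiom yields O(sound_alarm).
Premise 6, O(¬forward_deed → ¬sound_alarm), contraposes to O(sound_alarm → forward_deed); with O(sound_alarm) we get O(forward_deed).
Applying K to premise 8 (O(forward_deed → ¬escrow_minutes)) and O(forward_deed) yields O(¬escrow_minutes).
But premise 3 directly asserts O(escrow_minutes).
We now have both O(¬escrow_minutes) and O(escrow_minutes) — escrow_minutes is simultaneously obligatory and forbidden, violating the D-axiom.

Inconsistent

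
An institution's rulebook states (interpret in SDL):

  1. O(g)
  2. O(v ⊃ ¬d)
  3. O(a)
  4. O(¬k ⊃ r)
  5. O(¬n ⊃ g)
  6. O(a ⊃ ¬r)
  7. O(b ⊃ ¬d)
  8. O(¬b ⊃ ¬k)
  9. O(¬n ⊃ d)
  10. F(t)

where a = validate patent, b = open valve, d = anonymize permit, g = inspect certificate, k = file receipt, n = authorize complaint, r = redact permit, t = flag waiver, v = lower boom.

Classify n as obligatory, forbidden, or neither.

From premise 3 we have O(a).
From O(a) and premise 6, O(a ⊃ ¬r), we obtain O(¬r).
The contrapositive of premise 4 (O(¬k ⊃ r)) is O(¬r ⊃ k), and O(¬r) is already established, so O(k).
The contrapositive of premise 8 (O(¬b ⊃ ¬k)) is O(k ⊃ b), and O(k) is already established, so O(b).
From O(b) and premise 7, O(b ⊃ ¬d), we obtain O(¬d).
The contrapositive of premise 9 (O(¬n ⊃ d)) is O(¬d ⊃ n), and O(¬d) is already established, so O(n).
Premises 1, 2, 5, 10 do not contribute to this derivation.
Hence n is obligatory.

Obligatory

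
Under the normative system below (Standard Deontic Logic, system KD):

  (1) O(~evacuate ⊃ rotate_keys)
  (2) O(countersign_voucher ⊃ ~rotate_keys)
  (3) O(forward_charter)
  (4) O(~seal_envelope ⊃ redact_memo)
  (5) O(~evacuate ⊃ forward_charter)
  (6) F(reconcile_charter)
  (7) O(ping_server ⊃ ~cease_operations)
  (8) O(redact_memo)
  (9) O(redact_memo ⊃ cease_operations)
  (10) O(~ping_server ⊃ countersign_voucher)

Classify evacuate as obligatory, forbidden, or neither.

Obligatory

Premise 8 gives O(redact_memo).
With premise 9, O(redact_memo ⊃ cease_operations), the K-axiom yields O(cease_operations).
Premise 7 is O(ping_server ⊃ ~cease_operations); contrapositively O(cease_operations ⊃ ~ping_server). Since O(cease_operations) holds, K gives O(~ping_server).
From O(~ping_server) and premise 10, O(~ping_server ⊃ countersign_voucher), we obtain O(countersign_voucher).
With premise 2, O(countersign_voucher ⊃ ~rotate_keys), the K-axiom yields O(~rotate_keys).
The contrapositive of premise 1 (O(~evacuate ⊃ rotate_keys)) is O(~rotate_keys ⊃ evacuate), and O(~rotate_keys) is already established, so O(evacuate).
Premises 3, 4, 5, 6 do not contribute to this derivation.
Hence evacuate is obligatory.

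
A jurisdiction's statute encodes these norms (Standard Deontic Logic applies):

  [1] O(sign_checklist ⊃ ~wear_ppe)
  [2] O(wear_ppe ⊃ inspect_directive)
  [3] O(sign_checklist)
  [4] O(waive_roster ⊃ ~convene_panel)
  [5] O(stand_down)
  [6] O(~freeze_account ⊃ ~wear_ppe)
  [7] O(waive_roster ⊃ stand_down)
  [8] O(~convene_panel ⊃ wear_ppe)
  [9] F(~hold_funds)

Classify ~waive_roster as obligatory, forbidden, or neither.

Obligatory

Premise 3 gives O(sign_checklist).
Applying K to premise 1 (O(sign_checklist ⊃ ~wear_ppe)) and O(sign_checklist) yields O(~wear_ppe).
The contrapositive of premise 8 (O(~convene_panel ⊃ wear_ppe)) is O(~wear_ppe ⊃ convene_panel), and O(~wear_ppe) is already established, so O(convene_panel).
Premise 4, O(waive_roster ⊃ ~convene_panel), contraposes to O(convene_panel ⊃ ~waive_roster); with O(convene_panel) we get O(~waive_roster).
Premises 2, 5, 6, 7, 9 do not contribute to this derivation.
Hence ~waive_roster is obligatory.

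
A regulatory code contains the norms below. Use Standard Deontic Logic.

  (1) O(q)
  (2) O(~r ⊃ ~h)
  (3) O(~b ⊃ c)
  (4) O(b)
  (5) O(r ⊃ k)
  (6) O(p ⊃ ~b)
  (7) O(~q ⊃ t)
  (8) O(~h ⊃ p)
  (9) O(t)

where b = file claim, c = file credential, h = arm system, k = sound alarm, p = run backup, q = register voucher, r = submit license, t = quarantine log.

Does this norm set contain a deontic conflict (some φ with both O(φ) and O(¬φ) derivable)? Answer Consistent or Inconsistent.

Premise 7 is O(~q ⊃ t); even if O(t) held, inferring O(~q) would be affirming the consequent — invalid.
So O(~q) is not derivable, and the apparent clash with O(q) does not arise.
A world satisfying every obligation exists (e.g. b=true, c=false, h=true, k=true, p=false, q=true, r=true, t=true); no atom is both obligatory and forbidden, so the set is consistent.

Consistent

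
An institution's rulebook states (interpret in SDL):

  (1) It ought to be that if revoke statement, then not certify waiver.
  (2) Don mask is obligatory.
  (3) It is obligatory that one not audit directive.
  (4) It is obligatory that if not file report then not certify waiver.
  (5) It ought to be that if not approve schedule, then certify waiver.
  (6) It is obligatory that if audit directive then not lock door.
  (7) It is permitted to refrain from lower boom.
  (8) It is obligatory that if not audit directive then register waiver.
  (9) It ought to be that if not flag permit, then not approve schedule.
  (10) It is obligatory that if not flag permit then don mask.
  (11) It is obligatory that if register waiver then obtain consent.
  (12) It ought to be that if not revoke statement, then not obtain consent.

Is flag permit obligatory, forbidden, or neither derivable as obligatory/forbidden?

Obligatory

Premise 3 gives O(¬audit_directive).
Premise 8 is O(¬audit_directive → register_waiver); since O(¬audit_directive), deontic closure gives O(register_waiver).
With premise 11, O(register_waiver → obtain_consent), the K-axiom yields O(obtain_consent).
Premise 12, O(¬revoke_statement → ¬obtain_consent), contraposes to O(obtain_consent → revoke_statement); with O(obtain_consent) we get O(revoke_statement).
Applying K to premise 1 (O(revoke_statement → ¬certify_waiver)) and O(revoke_statement) yields O(¬certify_waiver).
Premise 5 is O(¬approve_schedule → certify_waiver); contrapositively O(¬certify_waiver → approve_schedule). Since O(¬certify_waiver) holds, K gives O(approve_schedule).
Premise 9 is O(¬flag_permit → ¬approve_schedule); contrapositively O(approve_schedule → flag_permit). Since O(approve_schedule) holds, K gives O(flag_permit).
Premises 2, 4, 6, 7, 10 do not contribute to this derivation.
Hence flag_permit is obligatory.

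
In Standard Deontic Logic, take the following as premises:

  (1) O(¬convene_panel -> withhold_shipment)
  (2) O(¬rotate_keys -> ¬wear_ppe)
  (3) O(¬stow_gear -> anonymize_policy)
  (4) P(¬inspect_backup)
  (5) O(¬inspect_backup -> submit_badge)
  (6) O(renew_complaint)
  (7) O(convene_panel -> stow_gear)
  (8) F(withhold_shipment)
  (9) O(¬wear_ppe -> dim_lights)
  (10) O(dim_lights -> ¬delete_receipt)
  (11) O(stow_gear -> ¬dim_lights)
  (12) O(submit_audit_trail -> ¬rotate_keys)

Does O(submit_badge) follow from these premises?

Premise 5 is O(¬inspect_backup -> submit_badge), but O(¬inspect_backup) is not derivable from the premises (the permission P(¬inspect_backup) asserts only ¬O(inspect_backup), not O(¬inspect_backup)), so it does not yield O(submit_badge).
No other premise forces O(submit_badge). An ideal world satisfying every premise can still have submit_badge false, so O(submit_badge) is not derivable.

No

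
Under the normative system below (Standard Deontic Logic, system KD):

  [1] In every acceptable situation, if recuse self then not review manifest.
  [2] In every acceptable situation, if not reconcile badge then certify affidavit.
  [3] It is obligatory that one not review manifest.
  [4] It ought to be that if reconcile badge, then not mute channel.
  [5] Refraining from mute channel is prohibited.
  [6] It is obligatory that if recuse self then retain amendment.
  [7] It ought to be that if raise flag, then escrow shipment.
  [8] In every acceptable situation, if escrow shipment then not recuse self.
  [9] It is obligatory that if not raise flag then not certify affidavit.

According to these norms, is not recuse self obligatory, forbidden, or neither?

Obligatory

F(¬mute_channel) at premise 5 means O(mute_channel).
Premise 4, O(reconcile_badge → ¬mute_channel), contraposes to O(mute_channel → ¬reconcile_badge); with O(mute_channel) we get O(¬reconcile_badge).
Applying K to premise 2 (O(¬reconcile_badge → certify_affidavit)) and O(¬reconcile_badge) yields O(certify_affidavit).
The contrapositive of premise 9 (O(¬raise_flag → ¬certify_affidavit)) is O(certify_affidavit → raise_flag), and O(certify_affidavit) is already established, so O(raise_flag).
With premise 7, O(raise_flag → escrow_shipment), the K-axiom yields O(escrow_shipment).
From O(escrow_shipment) and premise 8, O(escrow_shipment → ¬recuse_self), we obtain O(¬recuse_self).
Premises 1, 3, 6 do not contribute to this derivation.
Hence ¬recuse_self is obligatory.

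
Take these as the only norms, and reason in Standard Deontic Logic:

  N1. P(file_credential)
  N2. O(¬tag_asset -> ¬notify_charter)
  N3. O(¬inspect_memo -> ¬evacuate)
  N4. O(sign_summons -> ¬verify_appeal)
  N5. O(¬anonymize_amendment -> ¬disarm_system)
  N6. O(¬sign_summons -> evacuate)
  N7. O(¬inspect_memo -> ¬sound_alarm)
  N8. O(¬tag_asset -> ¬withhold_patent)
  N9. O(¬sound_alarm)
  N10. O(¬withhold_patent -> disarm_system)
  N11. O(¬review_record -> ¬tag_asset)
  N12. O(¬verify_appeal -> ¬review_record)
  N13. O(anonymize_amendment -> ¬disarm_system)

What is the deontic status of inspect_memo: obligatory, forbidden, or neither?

Obligatory

Premises 5 and 13 are O(¬anonymize_amendment -> ¬disarm_system) and O(anonymize_amendment -> ¬disarm_system); every ideal world satisfies ¬anonymize_amendment or anonymize_amendment, so in either case ¬disarm_system holds — hence O(¬disarm_system).
Premise 10 is O(¬withhold_patent -> disarm_system); contrapositively O(¬disarm_system -> withhold_patent). Since O(¬disarm_system) holds, K gives O(withhold_patent).
Premise 8 is O(¬tag_asset -> ¬withhold_patent); contrapositively O(withhold_patent -> tag_asset). Since O(withhold_patent) holds, K gives O(tag_asset).
The contrapositive of premise 11 (O(¬review_record -> ¬tag_asset)) is O(tag_asset -> review_record), and O(tag_asset) is already established, so O(review_record).
Premise 12, O(¬verify_appeal -> ¬review_record), contraposes to O(review_record -> verify_appeal); with O(review_record) we get O(verify_appeal).
Premise 4, O(sign_summons -> ¬verify_appeal), contraposes to O(verify_appeal -> ¬sign_summons); with O(verify_appeal) we get O(¬sign_summons).
Applying K to premise 6 (O(¬sign_summons -> evacuate)) and O(¬sign_summons) yields O(evacuate).
The contrapositive of premise 3 (O(¬inspect_memo -> ¬evacuate)) is O(evacuate -> inspect_memo), and O(evacuate) is already established, so O(inspect_memo).
Premises 1, 2, 7, 9 do not contribute to this derivation.
Hence inspect_memo is obligatory.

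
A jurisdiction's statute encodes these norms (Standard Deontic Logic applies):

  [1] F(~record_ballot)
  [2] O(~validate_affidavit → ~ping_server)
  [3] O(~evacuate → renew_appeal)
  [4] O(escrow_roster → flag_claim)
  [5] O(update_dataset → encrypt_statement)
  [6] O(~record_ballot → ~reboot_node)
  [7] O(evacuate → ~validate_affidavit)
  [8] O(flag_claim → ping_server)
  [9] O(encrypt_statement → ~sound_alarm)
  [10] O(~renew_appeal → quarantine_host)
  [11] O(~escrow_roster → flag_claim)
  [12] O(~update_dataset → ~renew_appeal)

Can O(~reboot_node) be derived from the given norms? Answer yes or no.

Premise 6 is O(~record_ballot → ~reboot_node), but O(~record_ballot) is not derivable from the premises, so it does not yield O(~reboot_node).
No other premise forces O(~reboot_node). An ideal world satisfying every premise can still have ~reboot_node false, so O(~reboot_node) is not derivable.

No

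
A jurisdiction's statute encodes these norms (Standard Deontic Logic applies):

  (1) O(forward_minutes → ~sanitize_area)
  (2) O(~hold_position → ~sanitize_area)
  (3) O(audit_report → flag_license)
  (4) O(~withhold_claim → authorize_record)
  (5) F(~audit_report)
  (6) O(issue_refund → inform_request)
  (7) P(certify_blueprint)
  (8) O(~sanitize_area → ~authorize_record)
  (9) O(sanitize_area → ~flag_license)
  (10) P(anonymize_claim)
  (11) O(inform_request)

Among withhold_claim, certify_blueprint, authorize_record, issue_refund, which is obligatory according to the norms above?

Premise 5, F(~audit_report), is equivalent to O(audit_report).
Premise 3 is O(audit_report → flag_license); since O(audit_report), deontic closure gives O(flag_license).
Premise 9 is O(sanitize_area → ~flag_license); contrapositively O(flag_license → ~sanitize_area). Since O(flag_license) holds, K gives O(~sanitize_area).
Premise 8 is O(~sanitize_area → ~authorize_record); since O(~sanitize_area), deontic closure gives O(~authorize_record).
The contrapositive of premise 4 (O(~withhold_claim → authorize_record)) is O(~authorize_record → withhold_claim), and O(~authorize_record) is already established, so O(withhold_claim).
So O(withhold_claim) holds — withhold_claim is obligatory. None of the other listed options is made obligatory by any chain of premises.

withhold_claim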